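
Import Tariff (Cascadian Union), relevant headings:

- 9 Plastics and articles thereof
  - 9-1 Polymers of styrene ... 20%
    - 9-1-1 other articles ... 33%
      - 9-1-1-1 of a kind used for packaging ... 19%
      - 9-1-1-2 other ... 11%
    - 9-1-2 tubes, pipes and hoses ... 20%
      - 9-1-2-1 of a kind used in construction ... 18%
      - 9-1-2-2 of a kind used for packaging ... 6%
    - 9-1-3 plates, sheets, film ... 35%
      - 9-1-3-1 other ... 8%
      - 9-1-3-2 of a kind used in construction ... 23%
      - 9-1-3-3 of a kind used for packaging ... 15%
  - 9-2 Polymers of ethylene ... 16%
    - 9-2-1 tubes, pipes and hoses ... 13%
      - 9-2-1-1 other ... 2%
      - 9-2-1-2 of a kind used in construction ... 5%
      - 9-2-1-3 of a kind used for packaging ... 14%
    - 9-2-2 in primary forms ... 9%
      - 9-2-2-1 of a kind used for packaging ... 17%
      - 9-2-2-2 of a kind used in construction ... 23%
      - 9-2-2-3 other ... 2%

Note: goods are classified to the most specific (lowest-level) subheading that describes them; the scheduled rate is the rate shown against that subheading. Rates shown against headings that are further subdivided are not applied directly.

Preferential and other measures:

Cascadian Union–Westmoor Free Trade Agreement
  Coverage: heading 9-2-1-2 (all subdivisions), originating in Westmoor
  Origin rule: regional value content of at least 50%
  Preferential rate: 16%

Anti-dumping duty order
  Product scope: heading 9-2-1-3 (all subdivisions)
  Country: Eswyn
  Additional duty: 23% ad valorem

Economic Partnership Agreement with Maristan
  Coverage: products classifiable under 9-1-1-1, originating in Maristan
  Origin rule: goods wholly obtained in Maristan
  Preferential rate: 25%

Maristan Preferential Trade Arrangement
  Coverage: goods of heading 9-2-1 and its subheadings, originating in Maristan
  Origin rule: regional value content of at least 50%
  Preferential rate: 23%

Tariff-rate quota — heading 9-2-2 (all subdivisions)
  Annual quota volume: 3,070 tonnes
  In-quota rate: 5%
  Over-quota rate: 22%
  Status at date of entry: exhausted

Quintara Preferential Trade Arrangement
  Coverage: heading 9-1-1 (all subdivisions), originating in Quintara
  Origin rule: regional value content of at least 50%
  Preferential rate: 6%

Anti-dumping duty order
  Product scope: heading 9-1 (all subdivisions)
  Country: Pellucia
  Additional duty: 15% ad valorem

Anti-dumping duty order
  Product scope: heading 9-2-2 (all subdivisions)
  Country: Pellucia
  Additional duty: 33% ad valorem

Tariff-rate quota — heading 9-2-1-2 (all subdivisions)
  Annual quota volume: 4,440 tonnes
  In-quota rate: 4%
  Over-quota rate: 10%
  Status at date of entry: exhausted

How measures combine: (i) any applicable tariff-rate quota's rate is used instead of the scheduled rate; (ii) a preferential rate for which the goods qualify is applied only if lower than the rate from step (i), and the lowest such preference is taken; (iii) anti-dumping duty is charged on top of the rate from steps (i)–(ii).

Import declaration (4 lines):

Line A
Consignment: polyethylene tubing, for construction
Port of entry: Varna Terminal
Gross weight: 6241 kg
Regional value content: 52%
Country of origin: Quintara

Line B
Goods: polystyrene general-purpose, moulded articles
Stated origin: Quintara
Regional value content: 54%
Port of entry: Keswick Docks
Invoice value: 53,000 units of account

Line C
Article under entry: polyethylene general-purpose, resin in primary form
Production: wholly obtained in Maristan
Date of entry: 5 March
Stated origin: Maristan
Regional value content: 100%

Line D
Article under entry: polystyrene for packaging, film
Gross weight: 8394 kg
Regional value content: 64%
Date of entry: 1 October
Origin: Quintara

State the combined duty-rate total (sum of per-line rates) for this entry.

Line A: polyethylene → 9-2; tubing → 9-2-1; for construction → 9-2-1-2. Scheduled 5%. quota on 9-2-1-2 exhausted → over-quota 10%; Quintara agreement on 9-1-1: 9-2-1-2 not covered. → 10%.
Line B: polystyrene → 9-1; moulded articles → 9-1-1; general-purpose → 9-1-1-2. Scheduled 11%. Quintara agreement on 9-1-1: RVC ≥ 50% → 6% available; preferential 6%. → 6%.
Line C: polyethylene → 9-2; resin in primary form → 9-2-2; general-purpose → 9-2-2-3. Scheduled 2%. quota on 9-2-2 exhausted → over-quota 22%; Maristan agreement on 9-1-1-1: 9-2-2-3 not covered; Maristan agreement on 9-2-1: 9-2-2-3 not covered. → 22%.
Line D: polystyrene → 9-1; film → 9-1-3; for packaging → 9-1-3-3. Scheduled 15%. Quintara agreement on 9-1-1: 9-1-3-3 not covered. → 15%.
Sum: 10% + 6% + 22% + 15% = 53%.

53%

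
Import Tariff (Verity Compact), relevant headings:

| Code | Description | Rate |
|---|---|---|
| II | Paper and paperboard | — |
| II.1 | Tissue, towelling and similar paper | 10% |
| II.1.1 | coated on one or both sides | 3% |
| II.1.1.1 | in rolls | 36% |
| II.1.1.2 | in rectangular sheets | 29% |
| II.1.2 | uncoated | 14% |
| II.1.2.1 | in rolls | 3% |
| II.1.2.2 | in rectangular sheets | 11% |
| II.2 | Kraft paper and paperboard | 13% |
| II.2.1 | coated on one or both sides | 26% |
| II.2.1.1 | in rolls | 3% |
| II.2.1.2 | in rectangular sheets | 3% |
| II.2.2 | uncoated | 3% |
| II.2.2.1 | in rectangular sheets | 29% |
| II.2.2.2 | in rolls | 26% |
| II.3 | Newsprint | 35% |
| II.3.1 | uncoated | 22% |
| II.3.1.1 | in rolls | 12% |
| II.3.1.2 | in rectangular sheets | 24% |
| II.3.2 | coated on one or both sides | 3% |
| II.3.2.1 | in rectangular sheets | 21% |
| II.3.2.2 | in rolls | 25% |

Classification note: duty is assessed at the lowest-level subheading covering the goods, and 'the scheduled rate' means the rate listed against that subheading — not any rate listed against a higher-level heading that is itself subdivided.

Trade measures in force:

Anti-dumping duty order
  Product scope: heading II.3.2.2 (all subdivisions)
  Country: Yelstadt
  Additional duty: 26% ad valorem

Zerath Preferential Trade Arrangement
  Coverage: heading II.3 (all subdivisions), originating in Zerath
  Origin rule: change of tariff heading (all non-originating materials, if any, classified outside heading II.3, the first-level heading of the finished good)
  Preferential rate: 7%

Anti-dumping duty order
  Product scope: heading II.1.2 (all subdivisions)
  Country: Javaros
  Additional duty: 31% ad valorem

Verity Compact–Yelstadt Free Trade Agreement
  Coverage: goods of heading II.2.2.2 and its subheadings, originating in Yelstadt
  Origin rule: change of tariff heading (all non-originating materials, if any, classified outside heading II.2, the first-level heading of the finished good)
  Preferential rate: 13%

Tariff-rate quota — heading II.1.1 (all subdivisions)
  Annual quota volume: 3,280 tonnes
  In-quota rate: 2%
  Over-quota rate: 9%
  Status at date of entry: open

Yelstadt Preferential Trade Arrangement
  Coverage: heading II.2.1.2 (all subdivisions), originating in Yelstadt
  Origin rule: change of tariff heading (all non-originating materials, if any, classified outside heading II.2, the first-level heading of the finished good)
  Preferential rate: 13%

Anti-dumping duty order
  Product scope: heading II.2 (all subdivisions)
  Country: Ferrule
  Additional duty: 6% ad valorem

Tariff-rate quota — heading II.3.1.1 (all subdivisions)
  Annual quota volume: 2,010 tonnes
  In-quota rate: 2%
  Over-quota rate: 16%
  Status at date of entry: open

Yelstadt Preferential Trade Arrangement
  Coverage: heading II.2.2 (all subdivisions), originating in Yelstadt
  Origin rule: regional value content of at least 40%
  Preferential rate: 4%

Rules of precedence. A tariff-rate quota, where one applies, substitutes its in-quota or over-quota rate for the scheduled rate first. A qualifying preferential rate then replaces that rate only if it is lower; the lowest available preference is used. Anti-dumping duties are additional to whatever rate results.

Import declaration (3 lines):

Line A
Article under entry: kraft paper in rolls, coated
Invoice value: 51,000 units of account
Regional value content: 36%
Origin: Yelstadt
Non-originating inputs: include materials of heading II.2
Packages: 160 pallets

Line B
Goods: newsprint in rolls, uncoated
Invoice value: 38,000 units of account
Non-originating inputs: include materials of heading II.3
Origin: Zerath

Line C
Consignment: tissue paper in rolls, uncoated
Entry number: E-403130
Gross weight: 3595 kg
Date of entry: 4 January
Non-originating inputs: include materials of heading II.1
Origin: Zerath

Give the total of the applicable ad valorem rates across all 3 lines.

8%

Line A: kraft paper → II.2; coated → II.2.1; in rolls → II.2.1.1. Scheduled 3%. Yelstadt agreement on II.2.2.2: II.2.1.1 not covered; Yelstadt agreement on II.2.1.2: II.2.1.1 not covered; Yelstadt agreement on II.2.2: II.2.1.1 not covered. → 3%.
Line B: newsprint → II.3; uncoated → II.3.1; in rolls → II.3.1.1. Scheduled 12%. quota on II.3.1.1 open → in-quota 2%; Zerath agreement on II.3: CTH not met. → 2%.
Line C: tissue paper → II.1; uncoated → II.1.2; in rolls → II.1.2.1. Scheduled 3%. Zerath agreement on II.3: II.1.2.1 not covered. → 3%.
Sum: 3% + 2% + 3% = 8%.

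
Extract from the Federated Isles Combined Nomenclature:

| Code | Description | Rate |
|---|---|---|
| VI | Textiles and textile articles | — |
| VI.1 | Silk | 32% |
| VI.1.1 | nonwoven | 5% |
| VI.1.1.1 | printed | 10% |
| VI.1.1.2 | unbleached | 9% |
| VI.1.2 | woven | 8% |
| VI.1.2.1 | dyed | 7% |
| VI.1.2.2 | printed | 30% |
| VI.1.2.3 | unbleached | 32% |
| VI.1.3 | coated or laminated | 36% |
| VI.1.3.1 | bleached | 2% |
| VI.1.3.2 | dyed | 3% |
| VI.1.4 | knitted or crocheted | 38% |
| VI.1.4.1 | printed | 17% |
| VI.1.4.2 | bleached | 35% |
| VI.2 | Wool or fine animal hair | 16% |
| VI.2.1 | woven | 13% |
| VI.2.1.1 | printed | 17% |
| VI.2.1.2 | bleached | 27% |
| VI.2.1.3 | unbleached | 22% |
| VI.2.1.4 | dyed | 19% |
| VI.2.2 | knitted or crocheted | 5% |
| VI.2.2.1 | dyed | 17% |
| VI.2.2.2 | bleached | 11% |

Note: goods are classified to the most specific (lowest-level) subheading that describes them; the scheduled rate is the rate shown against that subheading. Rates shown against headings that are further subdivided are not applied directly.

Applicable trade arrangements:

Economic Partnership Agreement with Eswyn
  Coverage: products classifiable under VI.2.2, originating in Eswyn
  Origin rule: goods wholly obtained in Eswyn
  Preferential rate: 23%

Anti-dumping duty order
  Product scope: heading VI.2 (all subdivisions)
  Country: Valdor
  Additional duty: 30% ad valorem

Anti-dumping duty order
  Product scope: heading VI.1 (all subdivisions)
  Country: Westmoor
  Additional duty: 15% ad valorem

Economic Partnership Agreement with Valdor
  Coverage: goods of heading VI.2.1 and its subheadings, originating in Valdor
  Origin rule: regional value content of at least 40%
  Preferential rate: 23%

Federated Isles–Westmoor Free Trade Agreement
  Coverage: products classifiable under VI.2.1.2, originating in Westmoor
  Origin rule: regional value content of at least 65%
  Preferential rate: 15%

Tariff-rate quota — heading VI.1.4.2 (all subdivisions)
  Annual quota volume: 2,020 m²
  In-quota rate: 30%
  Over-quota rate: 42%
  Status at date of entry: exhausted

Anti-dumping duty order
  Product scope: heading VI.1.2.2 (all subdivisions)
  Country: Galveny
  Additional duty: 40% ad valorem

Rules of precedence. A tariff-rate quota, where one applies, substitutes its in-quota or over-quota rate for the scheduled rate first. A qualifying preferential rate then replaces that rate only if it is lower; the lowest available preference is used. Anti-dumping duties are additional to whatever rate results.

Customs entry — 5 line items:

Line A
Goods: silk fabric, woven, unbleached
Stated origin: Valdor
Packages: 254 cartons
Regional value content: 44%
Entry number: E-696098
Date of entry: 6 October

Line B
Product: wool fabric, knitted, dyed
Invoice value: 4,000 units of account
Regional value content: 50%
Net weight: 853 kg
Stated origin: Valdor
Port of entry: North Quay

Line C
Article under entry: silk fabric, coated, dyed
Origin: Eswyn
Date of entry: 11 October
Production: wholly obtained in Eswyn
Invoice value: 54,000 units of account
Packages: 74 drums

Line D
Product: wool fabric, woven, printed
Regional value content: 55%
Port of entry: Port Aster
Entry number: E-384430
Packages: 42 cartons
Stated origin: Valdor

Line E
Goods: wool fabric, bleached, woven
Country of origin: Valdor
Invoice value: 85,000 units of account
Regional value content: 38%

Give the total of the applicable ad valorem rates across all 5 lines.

Line A: silk → VI.1; woven → VI.1.2; unbleached → VI.1.2.3. Scheduled 32%. Valdor agreement on VI.2.1: VI.1.2.3 not covered. → 32%.
Line B: wool → VI.2; knitted → VI.2.2; dyed → VI.2.2.1. Scheduled 17%. Valdor agreement on VI.2.1: VI.2.2.1 not covered; anti-dumping (Valdor, VI.2): +30%; total 17% + 30% = 47%. → 47%.
Line C: silk → VI.1; coated → VI.1.3; dyed → VI.1.3.2. Scheduled 3%. Eswyn agreement on VI.2.2: VI.1.3.2 not covered. → 3%.
Line D: wool → VI.2; woven → VI.2.1; printed → VI.2.1.1. Scheduled 17%. Valdor agreement on VI.2.1: RVC ≥ 40% → 23% available; preference 23% not lower than 17% → no reduction; anti-dumping (Valdor, VI.2): +30%; total 17% + 30% = 47%. → 47%.
Line E: wool → VI.2; woven → VI.2.1; bleached → VI.2.1.2. Scheduled 27%. Valdor agreement on VI.2.1: RVC < 40%; anti-dumping (Valdor, VI.2): +30%; total 27% + 30% = 57%. → 57%.
Sum: 32% + 47% + 3% + 47% + 57% = 186%.

186%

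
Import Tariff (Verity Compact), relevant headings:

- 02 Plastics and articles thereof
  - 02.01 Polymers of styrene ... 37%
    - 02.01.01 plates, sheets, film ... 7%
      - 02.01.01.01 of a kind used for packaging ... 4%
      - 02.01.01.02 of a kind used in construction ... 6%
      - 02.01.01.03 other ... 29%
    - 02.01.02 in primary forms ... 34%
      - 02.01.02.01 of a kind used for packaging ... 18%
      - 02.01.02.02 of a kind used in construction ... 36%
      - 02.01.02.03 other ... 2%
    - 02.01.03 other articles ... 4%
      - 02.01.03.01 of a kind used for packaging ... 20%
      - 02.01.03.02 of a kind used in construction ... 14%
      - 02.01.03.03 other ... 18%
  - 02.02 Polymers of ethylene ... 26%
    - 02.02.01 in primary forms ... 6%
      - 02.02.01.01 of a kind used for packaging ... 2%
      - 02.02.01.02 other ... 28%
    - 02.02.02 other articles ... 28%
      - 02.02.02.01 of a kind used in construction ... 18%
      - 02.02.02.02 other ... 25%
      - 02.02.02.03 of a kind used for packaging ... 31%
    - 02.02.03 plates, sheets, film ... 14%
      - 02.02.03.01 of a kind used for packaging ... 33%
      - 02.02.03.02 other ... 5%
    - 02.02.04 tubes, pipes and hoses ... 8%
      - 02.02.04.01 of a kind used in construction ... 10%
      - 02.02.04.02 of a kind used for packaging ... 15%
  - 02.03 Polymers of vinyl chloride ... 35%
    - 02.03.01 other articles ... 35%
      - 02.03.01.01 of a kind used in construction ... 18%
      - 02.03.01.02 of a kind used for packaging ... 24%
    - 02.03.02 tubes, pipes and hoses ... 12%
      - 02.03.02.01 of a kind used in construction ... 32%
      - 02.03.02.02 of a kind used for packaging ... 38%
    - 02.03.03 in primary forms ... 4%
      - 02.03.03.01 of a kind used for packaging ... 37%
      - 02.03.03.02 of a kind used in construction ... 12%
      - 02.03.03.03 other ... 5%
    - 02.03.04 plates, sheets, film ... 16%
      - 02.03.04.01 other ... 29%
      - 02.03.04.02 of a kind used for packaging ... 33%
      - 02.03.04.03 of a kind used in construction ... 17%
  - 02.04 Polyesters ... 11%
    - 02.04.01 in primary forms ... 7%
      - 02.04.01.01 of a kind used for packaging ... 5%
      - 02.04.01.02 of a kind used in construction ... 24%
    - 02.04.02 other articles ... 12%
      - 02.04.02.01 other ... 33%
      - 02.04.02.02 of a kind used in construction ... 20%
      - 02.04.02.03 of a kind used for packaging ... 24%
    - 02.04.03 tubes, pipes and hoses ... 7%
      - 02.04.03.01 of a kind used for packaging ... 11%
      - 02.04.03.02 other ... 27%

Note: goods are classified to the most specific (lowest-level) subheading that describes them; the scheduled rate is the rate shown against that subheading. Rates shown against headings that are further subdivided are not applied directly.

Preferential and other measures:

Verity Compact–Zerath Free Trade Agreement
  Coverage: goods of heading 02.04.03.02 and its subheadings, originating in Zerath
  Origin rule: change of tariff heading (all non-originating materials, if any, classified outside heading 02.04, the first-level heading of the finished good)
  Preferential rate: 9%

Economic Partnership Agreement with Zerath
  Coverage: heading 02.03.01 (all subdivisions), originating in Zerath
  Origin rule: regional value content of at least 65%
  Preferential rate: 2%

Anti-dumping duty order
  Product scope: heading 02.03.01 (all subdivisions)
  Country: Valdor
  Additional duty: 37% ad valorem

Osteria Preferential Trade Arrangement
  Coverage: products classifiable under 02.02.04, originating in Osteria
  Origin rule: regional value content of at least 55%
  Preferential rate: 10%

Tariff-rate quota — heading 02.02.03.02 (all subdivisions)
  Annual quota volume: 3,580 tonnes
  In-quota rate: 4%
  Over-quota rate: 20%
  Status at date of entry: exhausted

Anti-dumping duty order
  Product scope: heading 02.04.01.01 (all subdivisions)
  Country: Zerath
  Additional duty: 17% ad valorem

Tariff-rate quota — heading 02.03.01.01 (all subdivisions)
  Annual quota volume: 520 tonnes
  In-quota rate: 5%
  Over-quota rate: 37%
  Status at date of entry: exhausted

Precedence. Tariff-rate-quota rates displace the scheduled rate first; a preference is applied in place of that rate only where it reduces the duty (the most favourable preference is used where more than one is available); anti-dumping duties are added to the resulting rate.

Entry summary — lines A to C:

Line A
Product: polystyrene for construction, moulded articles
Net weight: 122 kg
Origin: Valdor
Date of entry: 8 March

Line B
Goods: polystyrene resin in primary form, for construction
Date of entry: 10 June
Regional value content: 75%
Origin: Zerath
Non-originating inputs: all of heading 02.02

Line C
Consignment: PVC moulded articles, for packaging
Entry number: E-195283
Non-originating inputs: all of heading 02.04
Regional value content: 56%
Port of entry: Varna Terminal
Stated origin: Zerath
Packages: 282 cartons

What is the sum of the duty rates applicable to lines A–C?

Line A: polystyrene → 02.01; moulded articles → 02.01.03; for construction → 02.01.03.02. Scheduled 14%. No special measure applies. → 14%.
Line B: polystyrene → 02.01; resin in primary form → 02.01.02; for construction → 02.01.02.02. Scheduled 36%. Zerath agreement on 02.04.03.02: 02.01.02.02 not covered; Zerath agreement on 02.03.01: 02.01.02.02 not covered. → 36%.
Line C: PVC → 02.03; moulded articles → 02.03.01; for packaging → 02.03.01.02. Scheduled 24%. Zerath agreement on 02.04.03.02: 02.03.01.02 not covered; Zerath agreement on 02.03.01: RVC < 65%. → 24%.
Sum: 14% + 36% + 24% = 74%.

74%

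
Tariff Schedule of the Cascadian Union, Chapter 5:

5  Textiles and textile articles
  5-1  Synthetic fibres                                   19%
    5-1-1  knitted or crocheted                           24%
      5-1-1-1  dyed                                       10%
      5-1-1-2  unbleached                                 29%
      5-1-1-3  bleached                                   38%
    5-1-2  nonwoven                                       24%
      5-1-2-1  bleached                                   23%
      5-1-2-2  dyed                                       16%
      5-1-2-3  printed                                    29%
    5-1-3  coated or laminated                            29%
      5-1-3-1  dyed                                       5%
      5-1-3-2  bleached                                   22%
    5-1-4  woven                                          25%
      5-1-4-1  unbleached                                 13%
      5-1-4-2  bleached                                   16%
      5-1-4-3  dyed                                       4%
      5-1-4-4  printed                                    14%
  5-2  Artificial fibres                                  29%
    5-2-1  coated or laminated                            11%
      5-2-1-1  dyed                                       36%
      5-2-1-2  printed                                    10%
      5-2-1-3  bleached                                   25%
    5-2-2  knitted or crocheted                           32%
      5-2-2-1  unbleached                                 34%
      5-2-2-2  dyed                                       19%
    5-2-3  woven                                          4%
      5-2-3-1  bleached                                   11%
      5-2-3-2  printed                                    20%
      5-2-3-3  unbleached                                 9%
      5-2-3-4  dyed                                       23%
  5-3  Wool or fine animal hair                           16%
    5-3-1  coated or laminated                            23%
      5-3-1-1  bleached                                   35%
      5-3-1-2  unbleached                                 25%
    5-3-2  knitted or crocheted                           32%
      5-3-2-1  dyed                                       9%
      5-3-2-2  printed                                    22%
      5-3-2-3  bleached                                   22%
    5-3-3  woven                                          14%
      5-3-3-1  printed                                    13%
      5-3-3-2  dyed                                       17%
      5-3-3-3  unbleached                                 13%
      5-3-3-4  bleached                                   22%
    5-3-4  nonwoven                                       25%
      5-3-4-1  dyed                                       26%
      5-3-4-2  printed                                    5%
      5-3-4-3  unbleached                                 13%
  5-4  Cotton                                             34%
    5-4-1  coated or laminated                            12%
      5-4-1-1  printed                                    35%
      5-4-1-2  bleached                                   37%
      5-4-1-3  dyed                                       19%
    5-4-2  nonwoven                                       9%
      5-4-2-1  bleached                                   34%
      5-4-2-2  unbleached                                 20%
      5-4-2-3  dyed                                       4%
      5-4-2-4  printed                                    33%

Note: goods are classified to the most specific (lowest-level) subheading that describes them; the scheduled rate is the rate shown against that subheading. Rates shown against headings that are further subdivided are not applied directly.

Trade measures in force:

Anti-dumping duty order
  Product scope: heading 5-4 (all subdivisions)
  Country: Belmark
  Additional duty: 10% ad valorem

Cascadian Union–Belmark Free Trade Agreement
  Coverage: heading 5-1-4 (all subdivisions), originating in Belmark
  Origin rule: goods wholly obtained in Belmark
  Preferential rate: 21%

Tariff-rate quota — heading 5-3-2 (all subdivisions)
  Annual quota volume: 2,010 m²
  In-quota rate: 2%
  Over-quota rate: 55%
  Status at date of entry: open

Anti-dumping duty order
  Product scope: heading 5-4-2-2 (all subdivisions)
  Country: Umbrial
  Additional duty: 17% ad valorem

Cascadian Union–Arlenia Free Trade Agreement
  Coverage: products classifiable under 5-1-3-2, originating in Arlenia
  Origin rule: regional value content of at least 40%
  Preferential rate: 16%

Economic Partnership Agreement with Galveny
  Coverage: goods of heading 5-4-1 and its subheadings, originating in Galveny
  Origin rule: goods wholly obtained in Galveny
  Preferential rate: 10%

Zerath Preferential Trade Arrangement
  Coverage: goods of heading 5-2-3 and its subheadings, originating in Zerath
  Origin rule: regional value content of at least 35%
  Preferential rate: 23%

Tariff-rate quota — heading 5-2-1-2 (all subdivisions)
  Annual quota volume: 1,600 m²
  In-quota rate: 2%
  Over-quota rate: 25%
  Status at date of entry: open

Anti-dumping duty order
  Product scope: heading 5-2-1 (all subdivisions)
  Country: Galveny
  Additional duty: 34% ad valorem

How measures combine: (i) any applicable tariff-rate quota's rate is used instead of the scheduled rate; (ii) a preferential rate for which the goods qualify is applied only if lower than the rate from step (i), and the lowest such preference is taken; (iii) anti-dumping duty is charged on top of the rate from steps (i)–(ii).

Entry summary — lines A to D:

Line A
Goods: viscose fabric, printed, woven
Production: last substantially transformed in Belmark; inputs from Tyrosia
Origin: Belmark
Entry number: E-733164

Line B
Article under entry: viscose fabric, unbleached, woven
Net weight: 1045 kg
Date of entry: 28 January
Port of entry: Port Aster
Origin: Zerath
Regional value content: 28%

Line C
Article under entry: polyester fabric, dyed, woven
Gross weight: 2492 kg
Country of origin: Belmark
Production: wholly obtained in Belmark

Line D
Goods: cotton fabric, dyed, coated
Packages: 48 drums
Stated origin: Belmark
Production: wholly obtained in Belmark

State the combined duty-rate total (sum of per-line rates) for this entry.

62%

Line A: viscose → 5-2; woven → 5-2-3; printed → 5-2-3-2. Scheduled 20%. Belmark agreement on 5-1-4: 5-2-3-2 not covered. → 20%.
Line B: viscose → 5-2; woven → 5-2-3; unbleached → 5-2-3-3. Scheduled 9%. Zerath agreement on 5-2-3: RVC < 35%. → 9%.
Line C: polyester → 5-1; woven → 5-1-4; dyed → 5-1-4-3. Scheduled 4%. Belmark agreement on 5-1-4: wholly obtained → 21% available; preference 21% not lower than 4% → no reduction. → 4%.
Line D: cotton → 5-4; coated → 5-4-1; dyed → 5-4-1-3. Scheduled 19%. Belmark agreement on 5-1-4: 5-4-1-3 not covered; anti-dumping (Belmark, 5-4): +10%; total 19% + 10% = 29%. → 29%.
Sum: 20% + 9% + 4% + 29% = 62%.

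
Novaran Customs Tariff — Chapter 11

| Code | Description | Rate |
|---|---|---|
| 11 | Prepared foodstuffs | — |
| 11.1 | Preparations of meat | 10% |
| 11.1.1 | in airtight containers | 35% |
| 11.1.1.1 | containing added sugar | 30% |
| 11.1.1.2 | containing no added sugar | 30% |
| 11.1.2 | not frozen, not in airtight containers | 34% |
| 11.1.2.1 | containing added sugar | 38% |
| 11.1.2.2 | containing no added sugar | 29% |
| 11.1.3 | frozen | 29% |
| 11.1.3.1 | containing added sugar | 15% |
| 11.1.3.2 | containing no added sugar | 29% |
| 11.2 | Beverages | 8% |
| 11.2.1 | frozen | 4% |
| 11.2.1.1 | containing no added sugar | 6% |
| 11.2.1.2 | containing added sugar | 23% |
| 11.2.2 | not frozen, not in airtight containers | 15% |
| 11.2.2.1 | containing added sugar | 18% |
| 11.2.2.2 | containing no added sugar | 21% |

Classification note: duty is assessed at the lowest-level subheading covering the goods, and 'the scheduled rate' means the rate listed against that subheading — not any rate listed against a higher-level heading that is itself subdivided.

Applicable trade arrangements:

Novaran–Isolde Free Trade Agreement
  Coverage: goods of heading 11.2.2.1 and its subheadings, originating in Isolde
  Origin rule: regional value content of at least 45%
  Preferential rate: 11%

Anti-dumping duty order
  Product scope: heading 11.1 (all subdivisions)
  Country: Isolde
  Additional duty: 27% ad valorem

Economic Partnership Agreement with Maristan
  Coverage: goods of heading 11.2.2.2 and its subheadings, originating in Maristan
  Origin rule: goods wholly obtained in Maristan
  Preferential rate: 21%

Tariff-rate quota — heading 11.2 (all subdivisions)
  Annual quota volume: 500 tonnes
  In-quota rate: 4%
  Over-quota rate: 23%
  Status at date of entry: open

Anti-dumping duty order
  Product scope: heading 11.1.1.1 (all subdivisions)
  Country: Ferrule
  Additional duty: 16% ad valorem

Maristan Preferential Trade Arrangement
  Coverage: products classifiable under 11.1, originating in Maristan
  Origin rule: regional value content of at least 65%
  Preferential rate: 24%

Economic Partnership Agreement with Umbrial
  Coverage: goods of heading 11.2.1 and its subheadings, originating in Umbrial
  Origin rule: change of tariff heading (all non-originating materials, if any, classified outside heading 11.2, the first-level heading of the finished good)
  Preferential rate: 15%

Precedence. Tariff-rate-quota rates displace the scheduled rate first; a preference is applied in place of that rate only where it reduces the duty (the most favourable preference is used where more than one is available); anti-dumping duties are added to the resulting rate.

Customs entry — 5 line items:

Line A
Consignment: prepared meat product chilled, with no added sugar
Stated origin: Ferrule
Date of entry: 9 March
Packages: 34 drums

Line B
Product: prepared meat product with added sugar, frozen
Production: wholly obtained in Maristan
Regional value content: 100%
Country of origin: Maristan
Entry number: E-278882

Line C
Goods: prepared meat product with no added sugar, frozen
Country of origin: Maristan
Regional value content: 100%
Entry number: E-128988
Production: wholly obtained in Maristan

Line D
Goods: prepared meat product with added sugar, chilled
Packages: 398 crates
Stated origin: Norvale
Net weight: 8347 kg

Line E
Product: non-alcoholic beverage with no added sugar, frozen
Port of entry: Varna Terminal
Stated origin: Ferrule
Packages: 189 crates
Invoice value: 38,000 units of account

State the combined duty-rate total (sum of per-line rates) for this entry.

Line A: prepared meat product → 11.1; chilled → 11.1.2; with no added sugar → 11.1.2.2. Scheduled 29%. No special measure applies. → 29%.
Line B: prepared meat product → 11.1; frozen → 11.1.3; with added sugar → 11.1.3.1. Scheduled 15%. Maristan agreement on 11.2.2.2: 11.1.3.1 not covered; Maristan agreement on 11.1: RVC ≥ 65% → 24% available; preference 24% not lower than 15% → no reduction. → 15%.
Line C: prepared meat product → 11.1; frozen → 11.1.3; with no added sugar → 11.1.3.2. Scheduled 29%. Maristan agreement on 11.2.2.2: 11.1.3.2 not covered; Maristan agreement on 11.1: RVC ≥ 65% → 24% available; preferential 24%. → 24%.
Line D: prepared meat product → 11.1; chilled → 11.1.2; with added sugar → 11.1.2.1. Scheduled 38%. No special measure applies. → 38%.
Line E: non-alcoholic beverage → 11.2; frozen → 11.2.1; with no added sugar → 11.2.1.1. Scheduled 6%. quota on 11.2 open → in-quota 4%. → 4%.
Sum: 29% + 15% + 24% + 38% + 4% = 110%.

110%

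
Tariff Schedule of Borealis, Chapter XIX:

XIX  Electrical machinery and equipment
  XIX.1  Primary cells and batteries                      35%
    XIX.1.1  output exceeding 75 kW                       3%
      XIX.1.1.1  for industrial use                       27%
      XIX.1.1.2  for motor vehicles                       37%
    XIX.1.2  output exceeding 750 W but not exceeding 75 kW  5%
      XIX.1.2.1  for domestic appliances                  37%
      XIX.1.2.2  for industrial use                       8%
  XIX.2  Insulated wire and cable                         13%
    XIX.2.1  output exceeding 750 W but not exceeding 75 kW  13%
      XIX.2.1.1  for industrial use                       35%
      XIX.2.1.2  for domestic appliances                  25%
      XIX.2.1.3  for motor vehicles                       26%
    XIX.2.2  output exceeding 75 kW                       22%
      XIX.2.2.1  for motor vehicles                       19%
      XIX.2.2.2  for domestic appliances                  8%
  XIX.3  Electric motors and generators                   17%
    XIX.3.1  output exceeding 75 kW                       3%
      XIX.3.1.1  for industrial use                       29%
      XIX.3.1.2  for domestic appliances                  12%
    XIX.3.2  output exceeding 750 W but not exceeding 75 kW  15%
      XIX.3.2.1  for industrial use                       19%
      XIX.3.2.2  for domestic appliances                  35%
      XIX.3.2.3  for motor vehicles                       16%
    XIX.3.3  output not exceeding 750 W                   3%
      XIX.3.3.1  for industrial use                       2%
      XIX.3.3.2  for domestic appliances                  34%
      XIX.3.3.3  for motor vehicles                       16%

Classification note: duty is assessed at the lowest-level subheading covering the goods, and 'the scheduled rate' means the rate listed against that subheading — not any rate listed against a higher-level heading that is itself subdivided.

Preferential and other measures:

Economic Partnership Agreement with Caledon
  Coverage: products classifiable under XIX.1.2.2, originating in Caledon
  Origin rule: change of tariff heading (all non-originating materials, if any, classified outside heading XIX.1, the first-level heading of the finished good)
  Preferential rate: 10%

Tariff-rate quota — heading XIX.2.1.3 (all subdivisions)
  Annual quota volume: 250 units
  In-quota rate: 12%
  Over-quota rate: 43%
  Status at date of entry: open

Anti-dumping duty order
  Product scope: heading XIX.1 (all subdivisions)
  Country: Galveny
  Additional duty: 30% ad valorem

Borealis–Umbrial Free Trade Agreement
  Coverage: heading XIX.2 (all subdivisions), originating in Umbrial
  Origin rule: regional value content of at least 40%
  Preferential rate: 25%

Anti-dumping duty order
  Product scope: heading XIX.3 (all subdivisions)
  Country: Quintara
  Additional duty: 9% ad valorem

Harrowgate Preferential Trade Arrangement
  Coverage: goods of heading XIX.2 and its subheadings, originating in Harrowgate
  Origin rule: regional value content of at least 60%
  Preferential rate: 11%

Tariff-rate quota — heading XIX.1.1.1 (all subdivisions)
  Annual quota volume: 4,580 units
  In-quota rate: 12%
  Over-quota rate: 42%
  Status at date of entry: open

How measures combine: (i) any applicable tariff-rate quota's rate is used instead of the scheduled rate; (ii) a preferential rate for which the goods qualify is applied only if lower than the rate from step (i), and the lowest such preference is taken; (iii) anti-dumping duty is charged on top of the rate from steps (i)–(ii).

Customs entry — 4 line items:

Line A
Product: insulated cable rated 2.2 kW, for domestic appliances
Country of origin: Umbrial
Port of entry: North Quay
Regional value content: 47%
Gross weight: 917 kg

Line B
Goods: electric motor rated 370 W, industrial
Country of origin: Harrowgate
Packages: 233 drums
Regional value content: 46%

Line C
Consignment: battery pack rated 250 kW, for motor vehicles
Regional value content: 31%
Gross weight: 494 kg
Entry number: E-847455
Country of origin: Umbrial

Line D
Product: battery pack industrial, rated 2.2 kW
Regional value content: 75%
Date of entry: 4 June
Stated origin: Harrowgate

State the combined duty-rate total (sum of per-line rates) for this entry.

72%

Line A: insulated cable → XIX.2; rated 2.2 kW → XIX.2.1; for domestic appliances → XIX.2.1.2. Scheduled 25%. Umbrial agreement on XIX.2: RVC ≥ 40% → 25% available; preference 25% not lower than 25% → no reduction. → 25%.
Line B: electric motor → XIX.3; rated 370 W → XIX.3.3; industrial → XIX.3.3.1. Scheduled 2%. Harrowgate agreement on XIX.2: XIX.3.3.1 not covered. → 2%.
Line C: battery pack → XIX.1; rated 250 kW → XIX.1.1; for motor vehicles → XIX.1.1.2. Scheduled 37%. Umbrial agreement on XIX.2: XIX.1.1.2 not covered. → 37%.
Line D: battery pack → XIX.1; rated 2.2 kW → XIX.1.2; industrial → XIX.1.2.2. Scheduled 8%. Harrowgate agreement on XIX.2: XIX.1.2.2 not covered. → 8%.
Sum: 25% + 2% + 37% + 8% = 72%.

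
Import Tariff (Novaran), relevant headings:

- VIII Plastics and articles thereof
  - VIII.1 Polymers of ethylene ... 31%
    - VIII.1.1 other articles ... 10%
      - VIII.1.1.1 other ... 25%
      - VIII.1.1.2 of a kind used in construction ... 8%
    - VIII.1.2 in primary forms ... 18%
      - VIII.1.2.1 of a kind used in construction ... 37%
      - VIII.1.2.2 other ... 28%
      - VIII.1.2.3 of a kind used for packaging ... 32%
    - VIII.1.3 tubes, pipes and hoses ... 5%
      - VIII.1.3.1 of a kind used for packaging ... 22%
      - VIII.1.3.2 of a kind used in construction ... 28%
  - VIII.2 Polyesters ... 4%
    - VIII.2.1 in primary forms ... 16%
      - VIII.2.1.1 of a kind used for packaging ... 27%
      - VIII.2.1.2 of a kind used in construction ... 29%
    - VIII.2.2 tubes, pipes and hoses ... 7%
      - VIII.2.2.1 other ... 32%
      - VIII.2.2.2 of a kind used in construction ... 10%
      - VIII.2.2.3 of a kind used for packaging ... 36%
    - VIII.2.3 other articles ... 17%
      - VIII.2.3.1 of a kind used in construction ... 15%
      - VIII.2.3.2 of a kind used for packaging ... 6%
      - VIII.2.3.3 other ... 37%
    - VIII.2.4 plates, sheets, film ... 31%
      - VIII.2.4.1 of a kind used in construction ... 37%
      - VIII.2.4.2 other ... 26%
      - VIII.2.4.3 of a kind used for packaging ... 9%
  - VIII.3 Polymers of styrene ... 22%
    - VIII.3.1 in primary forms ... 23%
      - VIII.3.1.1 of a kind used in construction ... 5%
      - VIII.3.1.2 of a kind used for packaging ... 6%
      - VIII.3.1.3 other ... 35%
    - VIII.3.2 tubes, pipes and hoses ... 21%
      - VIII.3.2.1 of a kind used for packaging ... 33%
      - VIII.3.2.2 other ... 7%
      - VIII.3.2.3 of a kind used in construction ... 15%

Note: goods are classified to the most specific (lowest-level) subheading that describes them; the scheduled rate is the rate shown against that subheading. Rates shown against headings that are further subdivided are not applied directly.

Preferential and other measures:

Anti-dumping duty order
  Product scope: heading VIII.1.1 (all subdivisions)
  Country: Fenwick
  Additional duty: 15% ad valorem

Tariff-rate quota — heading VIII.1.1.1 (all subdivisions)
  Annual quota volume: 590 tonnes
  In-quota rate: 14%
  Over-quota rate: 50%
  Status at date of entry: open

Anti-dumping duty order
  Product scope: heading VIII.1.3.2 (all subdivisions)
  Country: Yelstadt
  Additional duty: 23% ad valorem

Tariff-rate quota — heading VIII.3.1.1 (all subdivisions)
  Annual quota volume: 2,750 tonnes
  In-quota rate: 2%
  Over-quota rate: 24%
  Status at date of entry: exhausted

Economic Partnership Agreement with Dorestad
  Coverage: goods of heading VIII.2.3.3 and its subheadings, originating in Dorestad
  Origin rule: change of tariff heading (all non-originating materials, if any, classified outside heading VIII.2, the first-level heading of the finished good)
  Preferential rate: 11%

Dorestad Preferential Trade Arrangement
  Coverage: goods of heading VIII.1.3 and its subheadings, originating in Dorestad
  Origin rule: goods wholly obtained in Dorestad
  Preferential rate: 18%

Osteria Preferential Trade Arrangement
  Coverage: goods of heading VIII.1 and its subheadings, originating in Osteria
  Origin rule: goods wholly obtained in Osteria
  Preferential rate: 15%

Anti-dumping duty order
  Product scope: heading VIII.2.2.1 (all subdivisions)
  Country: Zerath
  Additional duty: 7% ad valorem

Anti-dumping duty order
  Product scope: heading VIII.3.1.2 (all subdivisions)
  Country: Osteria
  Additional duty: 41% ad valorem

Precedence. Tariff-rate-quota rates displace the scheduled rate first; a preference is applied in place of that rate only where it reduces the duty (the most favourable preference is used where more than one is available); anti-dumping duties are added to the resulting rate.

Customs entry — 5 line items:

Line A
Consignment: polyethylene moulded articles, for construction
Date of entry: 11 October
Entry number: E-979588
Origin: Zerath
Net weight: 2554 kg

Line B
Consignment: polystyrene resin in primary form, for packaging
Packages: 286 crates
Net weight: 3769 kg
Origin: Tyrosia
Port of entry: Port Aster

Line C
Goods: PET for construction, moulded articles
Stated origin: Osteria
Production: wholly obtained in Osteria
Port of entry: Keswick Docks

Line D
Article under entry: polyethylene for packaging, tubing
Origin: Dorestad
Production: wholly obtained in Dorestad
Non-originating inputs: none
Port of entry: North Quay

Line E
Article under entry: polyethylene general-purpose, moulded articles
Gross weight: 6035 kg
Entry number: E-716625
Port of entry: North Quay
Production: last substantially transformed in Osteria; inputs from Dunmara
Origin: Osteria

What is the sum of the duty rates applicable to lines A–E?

61%

Line A: polyethylene → VIII.1; moulded articles → VIII.1.1; for construction → VIII.1.1.2. Scheduled 8%. No special measure applies. → 8%.
Line B: polystyrene → VIII.3; resin in primary form → VIII.3.1; for packaging → VIII.3.1.2. Scheduled 6%. No special measure applies. → 6%.
Line C: PET → VIII.2; moulded articles → VIII.2.3; for construction → VIII.2.3.1. Scheduled 15%. Osteria agreement on VIII.1: VIII.2.3.1 not covered. → 15%.
Line D: polyethylene → VIII.1; tubing → VIII.1.3; for packaging → VIII.1.3.1. Scheduled 22%. Dorestad agreement on VIII.2.3.3: VIII.1.3.1 not covered; Dorestad agreement on VIII.1.3: wholly obtained → 18% available; preferential 18%. → 18%.
Line E: polyethylene → VIII.1; moulded articles → VIII.1.1; general-purpose → VIII.1.1.1. Scheduled 25%. quota on VIII.1.1.1 open → in-quota 14%; Osteria agreement on VIII.1: not wholly obtained. → 14%.
Sum: 8% + 6% + 15% + 18% + 14% = 61%.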